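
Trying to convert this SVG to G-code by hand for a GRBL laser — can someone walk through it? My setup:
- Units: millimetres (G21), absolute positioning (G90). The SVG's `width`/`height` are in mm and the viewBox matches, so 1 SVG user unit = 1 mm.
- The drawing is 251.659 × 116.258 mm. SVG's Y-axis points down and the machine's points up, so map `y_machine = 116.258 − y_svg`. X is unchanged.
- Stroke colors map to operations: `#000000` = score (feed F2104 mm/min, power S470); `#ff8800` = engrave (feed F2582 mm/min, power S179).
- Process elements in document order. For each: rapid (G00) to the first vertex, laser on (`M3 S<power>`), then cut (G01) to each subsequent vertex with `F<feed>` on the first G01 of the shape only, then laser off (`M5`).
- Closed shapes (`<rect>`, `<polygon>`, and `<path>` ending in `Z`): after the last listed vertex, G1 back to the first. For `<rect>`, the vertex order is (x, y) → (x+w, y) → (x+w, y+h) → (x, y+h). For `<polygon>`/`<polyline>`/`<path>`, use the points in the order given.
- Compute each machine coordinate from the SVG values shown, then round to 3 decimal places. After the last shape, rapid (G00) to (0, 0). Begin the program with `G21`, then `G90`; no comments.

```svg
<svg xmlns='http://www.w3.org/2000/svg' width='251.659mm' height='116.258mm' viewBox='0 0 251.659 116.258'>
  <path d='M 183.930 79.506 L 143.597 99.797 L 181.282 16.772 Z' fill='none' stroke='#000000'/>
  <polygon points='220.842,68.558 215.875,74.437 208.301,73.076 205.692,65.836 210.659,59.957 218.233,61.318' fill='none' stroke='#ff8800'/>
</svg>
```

viewBox `0 0 251.659 116.258` with mm width/height → 1 unit = 1 mm. Flip: y_m = 116.258 − y_svg.

**Shape 1** — `<path>` closed polygon, stroke `#000000` → score (S470, F2104). Machine vertices: (183.930,36.752) → (143.597,16.461) → (181.282,99.486) → (183.930,36.752). Closed: final G1 returns to the first vertex.

**Shape 2** — `<polygon>` regular polygon, stroke `#ff8800` → engrave (S179, F2582). Machine vertices: (220.842,47.700) → (215.875,41.821) → (208.301,43.182) → (205.692,50.422) → (210.659,56.301) → (218.233,54.940) → (220.842,47.700). Closed: final G1 returns to the first vertex.

G21
G90
G00 X183.930 Y36.752
M3 S470
G01 X143.597 Y16.461 F2104
G01 X181.282 Y99.486
G01 X183.930 Y36.752
M5
G00 X220.842 Y47.700
M3 S179
G01 X215.875 Y41.821 F2582
G01 X208.301 Y43.182
G01 X205.692 Y50.422
G01 X210.659 Y56.301
G01 X218.233 Y54.940
G01 X220.842 Y47.700
M5
G00 X0.000 Y0.000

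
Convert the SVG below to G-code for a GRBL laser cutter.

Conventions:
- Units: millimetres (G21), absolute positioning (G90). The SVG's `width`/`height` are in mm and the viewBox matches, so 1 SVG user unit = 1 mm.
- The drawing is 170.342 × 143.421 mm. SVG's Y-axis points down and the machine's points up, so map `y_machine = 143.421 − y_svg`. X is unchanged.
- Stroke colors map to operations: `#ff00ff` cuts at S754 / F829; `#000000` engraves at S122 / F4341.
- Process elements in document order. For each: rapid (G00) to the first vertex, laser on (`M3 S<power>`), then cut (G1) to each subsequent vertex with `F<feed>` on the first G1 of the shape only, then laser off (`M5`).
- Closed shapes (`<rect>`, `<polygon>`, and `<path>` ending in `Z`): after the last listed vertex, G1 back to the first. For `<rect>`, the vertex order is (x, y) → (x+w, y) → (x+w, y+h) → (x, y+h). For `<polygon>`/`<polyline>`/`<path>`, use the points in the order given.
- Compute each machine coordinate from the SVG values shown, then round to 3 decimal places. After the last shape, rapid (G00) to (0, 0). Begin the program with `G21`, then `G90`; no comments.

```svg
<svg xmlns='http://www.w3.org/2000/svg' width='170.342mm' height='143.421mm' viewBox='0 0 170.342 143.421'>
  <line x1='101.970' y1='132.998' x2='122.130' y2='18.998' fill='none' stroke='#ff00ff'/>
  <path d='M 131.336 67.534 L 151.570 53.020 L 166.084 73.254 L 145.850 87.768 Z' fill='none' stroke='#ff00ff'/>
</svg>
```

G21
G90
G00 X101.970 Y10.423
M3 S754
G1 X122.130 Y124.423 F829
M5
G00 X131.336 Y75.887
M3 S754
G1 X151.570 Y90.401 F829
G1 X166.084 Y70.167
G1 X145.850 Y55.653
G1 X131.336 Y75.887
M5
G00 X0.000 Y0.000

1 u = 1 mm; y_m = 143.421 − y.

[1] `<line>` line segment, #ff00ff→cut S754 F829: (101.970,10.423) → (122.130,124.423)

[2] `<path>` regular polygon, #ff00ff→cut S754 F829: (131.336,75.887) → (151.570,90.401) → (166.084,70.167) → (145.850,55.653) → (131.336,75.887) (closed)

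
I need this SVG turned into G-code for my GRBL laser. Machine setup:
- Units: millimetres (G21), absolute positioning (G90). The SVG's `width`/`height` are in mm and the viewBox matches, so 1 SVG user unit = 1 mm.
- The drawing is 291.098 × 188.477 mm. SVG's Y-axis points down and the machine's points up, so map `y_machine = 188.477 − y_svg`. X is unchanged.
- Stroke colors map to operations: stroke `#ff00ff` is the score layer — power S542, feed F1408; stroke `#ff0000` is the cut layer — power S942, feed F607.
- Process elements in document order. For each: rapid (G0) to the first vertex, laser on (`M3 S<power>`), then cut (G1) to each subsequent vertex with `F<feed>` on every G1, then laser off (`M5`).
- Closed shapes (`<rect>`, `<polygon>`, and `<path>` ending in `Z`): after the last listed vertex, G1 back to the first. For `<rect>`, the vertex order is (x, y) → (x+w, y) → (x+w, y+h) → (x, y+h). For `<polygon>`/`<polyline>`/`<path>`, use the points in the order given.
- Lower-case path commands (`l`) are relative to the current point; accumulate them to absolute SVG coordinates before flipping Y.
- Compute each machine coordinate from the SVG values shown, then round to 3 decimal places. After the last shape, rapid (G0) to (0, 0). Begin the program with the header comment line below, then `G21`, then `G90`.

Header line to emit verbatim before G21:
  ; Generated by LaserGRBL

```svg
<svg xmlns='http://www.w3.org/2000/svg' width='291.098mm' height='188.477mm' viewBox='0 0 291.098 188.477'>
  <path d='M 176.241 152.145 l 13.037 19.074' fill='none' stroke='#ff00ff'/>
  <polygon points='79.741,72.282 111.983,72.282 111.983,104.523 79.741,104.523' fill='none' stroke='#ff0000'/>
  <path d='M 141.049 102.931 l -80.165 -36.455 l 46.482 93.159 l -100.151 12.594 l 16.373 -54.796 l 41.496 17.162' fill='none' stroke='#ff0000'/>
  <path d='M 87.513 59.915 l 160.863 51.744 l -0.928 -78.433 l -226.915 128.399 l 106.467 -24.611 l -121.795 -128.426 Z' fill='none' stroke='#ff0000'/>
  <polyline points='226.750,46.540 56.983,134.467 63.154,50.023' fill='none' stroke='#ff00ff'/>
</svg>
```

1 u = 1 mm; y_m = 188.477 − y.

[1] `<path>` line segment, #ff00ff→score S542 F1408: (176.241,36.332) → (189.278,17.258)

[2] `<polygon>` rectangle, #ff0000→cut S942 F607: (79.741,116.195) → (111.983,116.195) → (111.983,83.954) → (79.741,83.954) → (79.741,116.195) (closed)

[3] `<path>` open polyline, #ff0000→cut S942 F607: (141.049,85.546) → (60.884,122.001) → (107.366,28.842) → (7.215,16.248) → (23.588,71.044) → (65.084,53.882)

[4] `<path>` closed polygon, #ff0000→cut S942 F607: (87.513,128.562) → (248.376,76.818) → (247.448,155.251) → (20.533,26.852) → (127.000,51.463) → (5.205,179.889) → (87.513,128.562) (closed)

[5] `<polyline>` open polyline, #ff00ff→score S542 F1408: (226.750,141.937) → (56.983,54.010) → (63.154,138.454)

; Generated by LaserGRBL
G21
G90
G0 X176.241 Y36.332
M3 S542
G1 X189.278 Y17.258 F1408
M5
G0 X79.741 Y116.195
M3 S942
G1 X111.983 Y116.195 F607
G1 X111.983 Y83.954 F607
G1 X79.741 Y83.954 F607
G1 X79.741 Y116.195 F607
M5
G0 X141.049 Y85.546
M3 S942
G1 X60.884 Y122.001 F607
G1 X107.366 Y28.842 F607
G1 X7.215 Y16.248 F607
G1 X23.588 Y71.044 F607
G1 X65.084 Y53.882 F607
M5
G0 X87.513 Y128.562
M3 S942
G1 X248.376 Y76.818 F607
G1 X247.448 Y155.251 F607
G1 X20.533 Y26.852 F607
G1 X127.000 Y51.463 F607
G1 X5.205 Y179.889 F607
G1 X87.513 Y128.562 F607
M5
G0 X226.750 Y141.937
M3 S542
G1 X56.983 Y54.010 F1408
G1 X63.154 Y138.454 F1408
M5
G0 X0.000 Y0.000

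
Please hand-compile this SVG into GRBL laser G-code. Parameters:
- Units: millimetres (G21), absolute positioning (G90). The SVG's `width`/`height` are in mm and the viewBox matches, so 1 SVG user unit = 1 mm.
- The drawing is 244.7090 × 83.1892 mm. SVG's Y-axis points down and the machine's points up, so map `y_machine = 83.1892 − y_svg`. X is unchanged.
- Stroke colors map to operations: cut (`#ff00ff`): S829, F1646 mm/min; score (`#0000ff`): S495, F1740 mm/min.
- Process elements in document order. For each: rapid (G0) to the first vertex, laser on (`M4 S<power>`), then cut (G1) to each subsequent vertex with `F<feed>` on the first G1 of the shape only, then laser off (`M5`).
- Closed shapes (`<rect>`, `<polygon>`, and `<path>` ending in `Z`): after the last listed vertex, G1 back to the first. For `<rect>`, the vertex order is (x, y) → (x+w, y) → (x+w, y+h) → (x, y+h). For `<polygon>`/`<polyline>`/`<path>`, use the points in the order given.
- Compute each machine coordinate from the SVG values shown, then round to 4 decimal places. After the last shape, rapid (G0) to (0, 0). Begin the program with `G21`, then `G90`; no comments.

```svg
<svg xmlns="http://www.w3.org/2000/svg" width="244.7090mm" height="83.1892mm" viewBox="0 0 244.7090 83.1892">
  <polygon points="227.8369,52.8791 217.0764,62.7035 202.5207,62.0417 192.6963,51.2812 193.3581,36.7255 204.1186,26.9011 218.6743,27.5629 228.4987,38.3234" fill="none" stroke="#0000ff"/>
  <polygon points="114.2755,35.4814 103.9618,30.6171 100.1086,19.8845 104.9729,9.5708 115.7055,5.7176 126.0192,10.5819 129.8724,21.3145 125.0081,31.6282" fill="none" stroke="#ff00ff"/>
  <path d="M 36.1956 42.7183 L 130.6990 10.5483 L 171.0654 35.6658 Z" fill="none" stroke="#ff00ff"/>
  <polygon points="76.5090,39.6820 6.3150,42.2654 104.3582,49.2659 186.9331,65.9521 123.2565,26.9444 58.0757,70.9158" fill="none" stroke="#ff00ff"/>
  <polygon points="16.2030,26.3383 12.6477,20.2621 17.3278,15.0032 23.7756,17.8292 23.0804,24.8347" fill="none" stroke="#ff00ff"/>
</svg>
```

1 u = 1 mm; y_m = 83.1892 − y.

[1] `<polygon>` regular polygon, #0000ff→score S495 F1740: (227.8369,30.3101) → (217.0764,20.4857) → (202.5207,21.1475) → (192.6963,31.9080) → (193.3581,46.4637) → (204.1186,56.2881) → (218.6743,55.6263) → (228.4987,44.8658) → (227.8369,30.3101) (closed)

[2] `<polygon>` regular polygon, #ff00ff→cut S829 F1646: (114.2755,47.7078) → (103.9618,52.5721) → (100.1086,63.3047) → (104.9729,73.6184) → (115.7055,77.4716) → (126.0192,72.6073) → (129.8724,61.8747) → (125.0081,51.5610) → (114.2755,47.7078) (closed)

[3] `<path>` closed polygon, #ff00ff→cut S829 F1646: (36.1956,40.4709) → (130.6990,72.6409) → (171.0654,47.5234) → (36.1956,40.4709) (closed)

[4] `<polygon>` closed polygon, #ff00ff→cut S829 F1646: (76.5090,43.5072) → (6.3150,40.9238) → (104.3582,33.9233) → (186.9331,17.2371) → (123.2565,56.2448) → (58.0757,12.2734) → (76.5090,43.5072) (closed)

[5] `<polygon>` regular polygon, #ff00ff→cut S829 F1646: (16.2030,56.8509) → (12.6477,62.9271) → (17.3278,68.1860) → (23.7756,65.3600) → (23.0804,58.3545) → (16.2030,56.8509) (closed)

G21
G90
G0 X227.8369 Y30.3101
M4 S495
G1 X217.0764 Y20.4857 F1740
G1 X202.5207 Y21.1475
G1 X192.6963 Y31.9080
G1 X193.3581 Y46.4637
G1 X204.1186 Y56.2881
G1 X218.6743 Y55.6263
G1 X228.4987 Y44.8658
G1 X227.8369 Y30.3101
M5
G0 X114.2755 Y47.7078
M4 S829
G1 X103.9618 Y52.5721 F1646
G1 X100.1086 Y63.3047
G1 X104.9729 Y73.6184
G1 X115.7055 Y77.4716
G1 X126.0192 Y72.6073
G1 X129.8724 Y61.8747
G1 X125.0081 Y51.5610
G1 X114.2755 Y47.7078
M5
G0 X36.1956 Y40.4709
M4 S829
G1 X130.6990 Y72.6409 F1646
G1 X171.0654 Y47.5234
G1 X36.1956 Y40.4709
M5
G0 X76.5090 Y43.5072
M4 S829
G1 X6.3150 Y40.9238 F1646
G1 X104.3582 Y33.9233
G1 X186.9331 Y17.2371
G1 X123.2565 Y56.2448
G1 X58.0757 Y12.2734
G1 X76.5090 Y43.5072
M5
G0 X16.2030 Y56.8509
M4 S829
G1 X12.6477 Y62.9271 F1646
G1 X17.3278 Y68.1860
G1 X23.7756 Y65.3600
G1 X23.0804 Y58.3545
G1 X16.2030 Y56.8509
M5
G0 X0.0000 Y0.0000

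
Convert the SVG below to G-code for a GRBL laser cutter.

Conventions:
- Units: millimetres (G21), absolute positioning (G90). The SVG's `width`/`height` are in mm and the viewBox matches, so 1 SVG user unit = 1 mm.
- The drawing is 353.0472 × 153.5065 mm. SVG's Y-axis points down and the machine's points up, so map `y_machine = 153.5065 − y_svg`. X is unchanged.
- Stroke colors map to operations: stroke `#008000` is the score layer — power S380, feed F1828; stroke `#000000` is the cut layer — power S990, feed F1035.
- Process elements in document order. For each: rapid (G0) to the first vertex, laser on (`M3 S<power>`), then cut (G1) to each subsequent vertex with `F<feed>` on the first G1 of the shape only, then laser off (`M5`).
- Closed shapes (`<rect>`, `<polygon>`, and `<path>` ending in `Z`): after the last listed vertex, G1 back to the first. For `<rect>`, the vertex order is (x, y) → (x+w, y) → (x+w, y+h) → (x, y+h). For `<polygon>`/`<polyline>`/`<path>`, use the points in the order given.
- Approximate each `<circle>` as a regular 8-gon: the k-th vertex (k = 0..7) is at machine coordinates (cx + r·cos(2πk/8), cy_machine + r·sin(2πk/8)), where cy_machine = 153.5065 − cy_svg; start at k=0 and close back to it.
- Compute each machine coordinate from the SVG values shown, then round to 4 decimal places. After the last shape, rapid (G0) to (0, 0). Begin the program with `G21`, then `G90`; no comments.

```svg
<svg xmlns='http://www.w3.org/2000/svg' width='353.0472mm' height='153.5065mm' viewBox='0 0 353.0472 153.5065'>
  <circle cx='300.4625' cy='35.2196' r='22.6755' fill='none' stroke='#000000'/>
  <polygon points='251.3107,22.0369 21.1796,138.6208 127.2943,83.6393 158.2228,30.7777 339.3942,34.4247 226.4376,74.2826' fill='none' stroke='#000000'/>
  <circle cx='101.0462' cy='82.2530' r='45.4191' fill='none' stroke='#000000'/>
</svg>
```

G21
G90
G0 X323.1380 Y118.2869
M3 S990
G1 X316.4965 Y134.3209 F1035
G1 X300.4625 Y140.9624
G1 X284.4285 Y134.3209
G1 X277.7870 Y118.2869
G1 X284.4285 Y102.2529
G1 X300.4625 Y95.6114
G1 X316.4965 Y102.2529
G1 X323.1380 Y118.2869
M5
G0 X251.3107 Y131.4696
M3 S990
G1 X21.1796 Y14.8857 F1035
G1 X127.2943 Y69.8672
G1 X158.2228 Y122.7288
G1 X339.3942 Y119.0818
G1 X226.4376 Y79.2239
G1 X251.3107 Y131.4696
M5
G0 X146.4653 Y71.2535
M3 S990
G1 X133.1624 Y103.3697 F1035
G1 X101.0462 Y116.6726
G1 X68.9300 Y103.3697
G1 X55.6271 Y71.2535
G1 X68.9300 Y39.1373
G1 X101.0462 Y25.8344
G1 X133.1624 Y39.1373
G1 X146.4653 Y71.2535
M5
G0 X0.0000 Y0.0000

1 u = 1 mm; y_m = 153.5065 − y.

[1] `<circle>` circle, #000000→cut S990 F1035: (323.1380,118.2869) → (316.4965,134.3209) → (300.4625,140.9624) → (284.4285,134.3209) → (277.7870,118.2869) → (284.4285,102.2529) → (300.4625,95.6114) → (316.4965,102.2529) → (323.1380,118.2869) (closed)

[2] `<polygon>` closed polygon, #000000→cut S990 F1035: (251.3107,131.4696) → (21.1796,14.8857) → (127.2943,69.8672) → (158.2228,122.7288) → (339.3942,119.0818) → (226.4376,79.2239) → (251.3107,131.4696) (closed)

[3] `<circle>` circle, #000000→cut S990 F1035: (146.4653,71.2535) → (133.1624,103.3697) → (101.0462,116.6726) → (68.9300,103.3697) → (55.6271,71.2535) → (68.9300,39.1373) → (101.0462,25.8344) → (133.1624,39.1373) → (146.4653,71.2535) (closed)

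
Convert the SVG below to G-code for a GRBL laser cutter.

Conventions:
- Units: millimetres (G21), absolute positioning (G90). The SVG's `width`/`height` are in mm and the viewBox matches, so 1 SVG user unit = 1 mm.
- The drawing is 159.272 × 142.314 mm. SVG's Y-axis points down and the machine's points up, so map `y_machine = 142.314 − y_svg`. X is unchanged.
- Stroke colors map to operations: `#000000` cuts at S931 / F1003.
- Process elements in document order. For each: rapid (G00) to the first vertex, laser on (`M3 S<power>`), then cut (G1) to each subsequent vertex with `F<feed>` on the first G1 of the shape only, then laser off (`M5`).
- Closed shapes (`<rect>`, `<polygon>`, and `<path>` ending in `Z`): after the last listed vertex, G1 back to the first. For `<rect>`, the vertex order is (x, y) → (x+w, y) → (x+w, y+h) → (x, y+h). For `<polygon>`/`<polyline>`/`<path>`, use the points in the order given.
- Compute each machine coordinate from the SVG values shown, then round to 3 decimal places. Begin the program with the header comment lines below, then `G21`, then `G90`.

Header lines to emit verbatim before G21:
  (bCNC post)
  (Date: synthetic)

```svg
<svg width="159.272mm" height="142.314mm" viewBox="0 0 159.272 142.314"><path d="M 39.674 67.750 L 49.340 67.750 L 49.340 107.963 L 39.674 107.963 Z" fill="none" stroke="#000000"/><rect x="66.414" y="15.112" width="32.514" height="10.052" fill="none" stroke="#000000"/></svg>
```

(bCNC post)
(Date: synthetic)
G21
G90
G00 X39.674 Y74.564
M3 S931
G1 X49.340 Y74.564 F1003
G1 X49.340 Y34.351
G1 X39.674 Y34.351
G1 X39.674 Y74.564
M5
G00 X66.414 Y127.202
M3 S931
G1 X98.928 Y127.202 F1003
G1 X98.928 Y117.150
G1 X66.414 Y117.150
G1 X66.414 Y127.202
M5

Since the viewBox matches the mm dimensions, user units are millimetres directly. The only transform is the Y-flip y_m = 142.314 − y_svg.

Shape 1 is a rectangle drawn with `<path>`. Its stroke #000000 means cut at S931, F1003. After flipping Y the toolpath is (39.674,74.564) → (49.340,74.564) → (49.340,34.351) → (39.674,34.351) → (39.674,74.564), returning to the start.

Shape 2 is a rectangle drawn with `<rect>`. Its stroke #000000 means cut at S931, F1003. After flipping Y the toolpath is (66.414,127.202) → (98.928,127.202) → (98.928,117.150) → (66.414,117.150) → (66.414,127.202), returning to the start.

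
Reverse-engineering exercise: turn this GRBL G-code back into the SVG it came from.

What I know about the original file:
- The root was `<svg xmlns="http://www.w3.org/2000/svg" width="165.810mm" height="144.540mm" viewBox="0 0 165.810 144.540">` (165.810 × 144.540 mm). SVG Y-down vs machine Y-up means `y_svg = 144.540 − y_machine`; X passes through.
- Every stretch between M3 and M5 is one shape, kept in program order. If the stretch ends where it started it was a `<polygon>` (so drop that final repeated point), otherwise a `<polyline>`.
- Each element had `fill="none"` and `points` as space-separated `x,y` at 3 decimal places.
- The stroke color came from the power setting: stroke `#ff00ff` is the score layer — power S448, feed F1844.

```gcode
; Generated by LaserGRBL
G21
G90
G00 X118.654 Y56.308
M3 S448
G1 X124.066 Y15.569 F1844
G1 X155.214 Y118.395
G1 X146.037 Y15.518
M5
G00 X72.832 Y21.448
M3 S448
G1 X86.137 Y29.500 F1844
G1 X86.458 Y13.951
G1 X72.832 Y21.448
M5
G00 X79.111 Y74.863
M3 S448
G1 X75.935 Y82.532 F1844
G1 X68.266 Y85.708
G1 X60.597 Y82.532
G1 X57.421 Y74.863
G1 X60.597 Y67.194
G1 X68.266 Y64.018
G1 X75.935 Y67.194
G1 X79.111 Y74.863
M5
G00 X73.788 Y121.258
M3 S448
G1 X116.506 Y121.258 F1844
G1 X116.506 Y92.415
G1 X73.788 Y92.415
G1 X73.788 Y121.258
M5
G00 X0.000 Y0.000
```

Each laser-on run becomes one SVG element. Flip Y back into SVG space with y_svg = 144.540 − y_machine. Every run uses S448, so all elements get stroke `#ff00ff` (score).

Run 1: The run is open, so emit a `<polyline>` with points (Y-flipped): 118.654,88.232 124.066,128.971 155.214,26.145 146.037,129.022.

Run 2: The run returns to its start, so emit a `<polygon>` with points (Y-flipped): 72.832,123.092 86.137,115.040 86.458,130.589.

Run 3: The run returns to its start, so emit a `<polygon>` with points (Y-flipped): 79.111,69.677 75.935,62.008 68.266,58.832 60.597,62.008 57.421,69.677 60.597,77.346 68.266,80.522 75.935,77.346.

Run 4: The run returns to its start, so emit a `<polygon>` with points (Y-flipped): 73.788,23.282 116.506,23.282 116.506,52.125 73.788,52.125.

<svg xmlns="http://www.w3.org/2000/svg" width="165.810mm" height="144.540mm" viewBox="0 0 165.810 144.540">
  <polyline points="118.654,88.232 124.066,128.971 155.214,26.145 146.037,129.022" fill="none" stroke="#ff00ff"/>
  <polygon points="72.832,123.092 86.137,115.040 86.458,130.589" fill="none" stroke="#ff00ff"/>
  <polygon points="79.111,69.677 75.935,62.008 68.266,58.832 60.597,62.008 57.421,69.677 60.597,77.346 68.266,80.522 75.935,77.346" fill="none" stroke="#ff00ff"/>
  <polygon points="73.788,23.282 116.506,23.282 116.506,52.125 73.788,52.125" fill="none" stroke="#ff00ff"/>
</svg>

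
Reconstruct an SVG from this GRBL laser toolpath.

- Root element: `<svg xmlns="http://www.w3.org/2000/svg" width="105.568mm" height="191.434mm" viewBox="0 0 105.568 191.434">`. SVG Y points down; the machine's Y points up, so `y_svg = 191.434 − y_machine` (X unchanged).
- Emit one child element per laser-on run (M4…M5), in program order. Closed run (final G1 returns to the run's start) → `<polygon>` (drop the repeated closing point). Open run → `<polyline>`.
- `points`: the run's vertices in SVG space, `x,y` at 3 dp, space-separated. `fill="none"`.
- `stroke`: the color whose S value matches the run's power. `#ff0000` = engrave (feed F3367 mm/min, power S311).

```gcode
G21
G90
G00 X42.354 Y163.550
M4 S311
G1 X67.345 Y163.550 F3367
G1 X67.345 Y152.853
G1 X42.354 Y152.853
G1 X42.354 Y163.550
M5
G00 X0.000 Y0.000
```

<svg xmlns="http://www.w3.org/2000/svg" width="105.568mm" height="191.434mm" viewBox="0 0 105.568 191.434">
  <polygon points="42.354,27.884 67.345,27.884 67.345,38.581 42.354,38.581" fill="none" stroke="#ff0000"/>
</svg>

y_svg = 191.434 − y_m. Every run uses S311, so all elements get stroke `#ff0000` (engrave).

[1] closed run; points: 42.354,27.884 67.345,27.884 67.345,38.581 42.354,38.581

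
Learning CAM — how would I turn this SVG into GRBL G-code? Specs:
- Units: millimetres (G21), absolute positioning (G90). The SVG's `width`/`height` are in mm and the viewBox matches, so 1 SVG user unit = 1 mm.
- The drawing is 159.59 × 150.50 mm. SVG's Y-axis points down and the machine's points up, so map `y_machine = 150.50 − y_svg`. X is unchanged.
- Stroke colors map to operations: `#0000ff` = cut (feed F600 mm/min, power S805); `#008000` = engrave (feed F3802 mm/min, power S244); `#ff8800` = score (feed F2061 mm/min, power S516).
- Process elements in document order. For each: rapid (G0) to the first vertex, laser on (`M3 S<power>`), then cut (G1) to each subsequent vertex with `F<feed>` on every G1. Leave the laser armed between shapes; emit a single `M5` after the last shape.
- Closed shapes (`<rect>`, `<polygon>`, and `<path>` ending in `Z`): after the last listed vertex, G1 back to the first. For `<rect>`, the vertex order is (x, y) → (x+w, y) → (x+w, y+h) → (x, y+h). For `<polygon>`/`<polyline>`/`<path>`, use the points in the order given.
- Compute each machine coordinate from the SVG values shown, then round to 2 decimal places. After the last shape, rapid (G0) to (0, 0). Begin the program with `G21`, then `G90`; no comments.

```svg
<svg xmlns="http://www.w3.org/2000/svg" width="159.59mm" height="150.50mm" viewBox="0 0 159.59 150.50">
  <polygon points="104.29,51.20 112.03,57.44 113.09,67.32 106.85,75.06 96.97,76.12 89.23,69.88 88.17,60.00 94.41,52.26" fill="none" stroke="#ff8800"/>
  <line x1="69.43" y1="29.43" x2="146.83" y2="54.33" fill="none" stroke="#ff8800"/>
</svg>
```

Since the viewBox matches the mm dimensions, user units are millimetres directly. The only transform is the Y-flip y_m = 150.50 − y_svg.

Shape 1 is a regular polygon drawn with `<polygon>`. Its stroke #ff8800 means score at S516, F2061. After flipping Y the toolpath is (104.29,99.30) → (112.03,93.06) → (113.09,83.18) → (106.85,75.44) → (96.97,74.38) → (89.23,80.62) → (88.17,90.50) → (94.41,98.24) → (104.29,99.30), returning to the start.

Shape 2 is a line segment drawn with `<line>`. Its stroke #ff8800 means score at S516, F2061. After flipping Y the toolpath is (69.43,121.07) → (146.83,96.17).

G21
G90
G0 X104.29 Y99.30
M3 S516
G1 X112.03 Y93.06 F2061
G1 X113.09 Y83.18 F2061
G1 X106.85 Y75.44 F2061
G1 X96.97 Y74.38 F2061
G1 X89.23 Y80.62 F2061
G1 X88.17 Y90.50 F2061
G1 X94.41 Y98.24 F2061
G1 X104.29 Y99.30 F2061
G0 X69.43 Y121.07
M3 S516
G1 X146.83 Y96.17 F2061
M5
G0 X0.00 Y0.00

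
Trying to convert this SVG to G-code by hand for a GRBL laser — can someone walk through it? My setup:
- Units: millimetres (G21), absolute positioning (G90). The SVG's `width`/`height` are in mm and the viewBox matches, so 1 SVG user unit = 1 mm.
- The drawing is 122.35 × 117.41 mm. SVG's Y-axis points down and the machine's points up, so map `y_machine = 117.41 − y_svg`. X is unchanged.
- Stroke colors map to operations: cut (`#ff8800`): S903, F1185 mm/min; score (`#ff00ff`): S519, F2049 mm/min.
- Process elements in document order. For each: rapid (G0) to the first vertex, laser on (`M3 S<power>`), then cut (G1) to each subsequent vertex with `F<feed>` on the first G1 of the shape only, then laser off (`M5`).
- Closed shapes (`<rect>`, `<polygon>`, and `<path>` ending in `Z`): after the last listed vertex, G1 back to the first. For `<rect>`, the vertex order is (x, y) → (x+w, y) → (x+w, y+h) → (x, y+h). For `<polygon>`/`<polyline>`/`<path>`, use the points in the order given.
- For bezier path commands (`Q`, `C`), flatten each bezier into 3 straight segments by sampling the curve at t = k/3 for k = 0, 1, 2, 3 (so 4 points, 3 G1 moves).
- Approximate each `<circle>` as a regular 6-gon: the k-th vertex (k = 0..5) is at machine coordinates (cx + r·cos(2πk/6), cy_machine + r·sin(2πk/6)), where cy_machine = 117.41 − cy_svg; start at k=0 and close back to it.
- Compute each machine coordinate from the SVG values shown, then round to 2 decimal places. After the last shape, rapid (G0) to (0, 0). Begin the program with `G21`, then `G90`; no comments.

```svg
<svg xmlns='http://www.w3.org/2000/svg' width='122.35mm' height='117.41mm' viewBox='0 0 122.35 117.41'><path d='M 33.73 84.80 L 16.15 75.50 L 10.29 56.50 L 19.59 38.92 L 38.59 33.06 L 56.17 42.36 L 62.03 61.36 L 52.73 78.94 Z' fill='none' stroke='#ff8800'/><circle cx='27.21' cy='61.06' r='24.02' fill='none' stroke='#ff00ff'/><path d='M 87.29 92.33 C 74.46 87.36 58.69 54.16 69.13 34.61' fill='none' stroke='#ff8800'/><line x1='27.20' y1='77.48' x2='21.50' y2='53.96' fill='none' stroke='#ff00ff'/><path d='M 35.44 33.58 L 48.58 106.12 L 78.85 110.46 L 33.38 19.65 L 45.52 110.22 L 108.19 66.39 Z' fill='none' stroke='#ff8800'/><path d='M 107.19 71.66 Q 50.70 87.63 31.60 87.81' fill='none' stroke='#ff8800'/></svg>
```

G21
G90
G0 X33.73 Y32.61
M3 S903
G1 X16.15 Y41.91 F1185
G1 X10.29 Y60.91
G1 X19.59 Y78.49
G1 X38.59 Y84.35
G1 X56.17 Y75.05
G1 X62.03 Y56.05
G1 X52.73 Y38.47
G1 X33.73 Y32.61
M5
G0 X51.23 Y56.35
M3 S519
G1 X39.22 Y77.15 F2049
G1 X15.20 Y77.15
G1 X3.19 Y56.35
G1 X15.20 Y35.55
G1 X39.22 Y35.55
G1 X51.23 Y56.35
M5
G0 X87.29 Y25.08
M3 S903
G1 X74.56 Y37.91 F1185
G1 X66.35 Y60.25
G1 X69.13 Y82.80
M5
G0 X27.20 Y39.93
M3 S519
G1 X21.50 Y63.45 F2049
M5
G0 X35.44 Y83.83
M3 S903
G1 X48.58 Y11.29 F1185
G1 X78.85 Y6.95
G1 X33.38 Y97.76
G1 X45.52 Y7.19
G1 X108.19 Y51.02
G1 X35.44 Y83.83
M5
G0 X107.19 Y45.75
M3 S903
G1 X73.68 Y36.86 F1185
G1 X48.49 Y31.47
G1 X31.60 Y29.60
M5
G0 X0.00 Y0.00

1 u = 1 mm; y_m = 117.41 − y.

[1] `<path>` regular polygon, #ff8800→cut S903 F1185: (33.73,32.61) → (16.15,41.91) → (10.29,60.91) → (19.59,78.49) → (38.59,84.35) → (56.17,75.05) → (62.03,56.05) → (52.73,38.47) → (33.73,32.61) (closed)

[2] `<circle>` circle, #ff00ff→score S519 F2049: (51.23,56.35) → (39.22,77.15) → (15.20,77.15) → (3.19,56.35) → (15.20,35.55) → (39.22,35.55) → (51.23,56.35) (closed)

[3] `<path>` cubic bezier, #ff8800→cut S903 F1185: (87.29,25.08) → (74.56,37.91) → (66.35,60.25) → (69.13,82.80)

[4] `<line>` line segment, #ff00ff→score S519 F2049: (27.20,39.93) → (21.50,63.45)

[5] `<path>` closed polygon, #ff8800→cut S903 F1185: (35.44,83.83) → (48.58,11.29) → (78.85,6.95) → (33.38,97.76) → (45.52,7.19) → (108.19,51.02) → (35.44,83.83) (closed)

[6] `<path>` quadratic bezier, #ff8800→cut S903 F1185: (107.19,45.75) → (73.68,36.86) → (48.49,31.47) → (31.60,29.60)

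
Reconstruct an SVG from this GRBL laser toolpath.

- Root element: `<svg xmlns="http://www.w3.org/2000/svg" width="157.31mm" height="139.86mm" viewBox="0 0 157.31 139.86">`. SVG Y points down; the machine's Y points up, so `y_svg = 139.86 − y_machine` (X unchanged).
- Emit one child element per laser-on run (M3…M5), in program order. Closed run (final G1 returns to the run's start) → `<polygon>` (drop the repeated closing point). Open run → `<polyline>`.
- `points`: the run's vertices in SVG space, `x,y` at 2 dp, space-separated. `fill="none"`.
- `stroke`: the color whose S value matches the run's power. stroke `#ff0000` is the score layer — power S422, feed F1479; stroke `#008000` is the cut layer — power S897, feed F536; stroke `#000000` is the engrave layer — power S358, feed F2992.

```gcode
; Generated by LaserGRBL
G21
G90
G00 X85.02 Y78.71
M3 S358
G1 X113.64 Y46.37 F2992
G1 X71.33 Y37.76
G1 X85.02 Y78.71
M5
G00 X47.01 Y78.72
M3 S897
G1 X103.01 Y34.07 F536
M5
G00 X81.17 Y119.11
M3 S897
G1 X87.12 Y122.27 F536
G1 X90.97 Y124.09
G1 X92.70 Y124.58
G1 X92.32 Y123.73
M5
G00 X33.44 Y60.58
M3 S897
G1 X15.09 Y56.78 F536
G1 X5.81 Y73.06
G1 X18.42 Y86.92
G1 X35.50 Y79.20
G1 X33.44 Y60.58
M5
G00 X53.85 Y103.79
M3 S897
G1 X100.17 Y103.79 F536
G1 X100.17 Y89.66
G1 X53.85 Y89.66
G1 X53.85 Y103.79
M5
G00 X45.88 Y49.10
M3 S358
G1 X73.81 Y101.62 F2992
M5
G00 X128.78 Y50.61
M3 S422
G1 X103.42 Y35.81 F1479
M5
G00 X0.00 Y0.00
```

<svg xmlns="http://www.w3.org/2000/svg" width="157.31mm" height="139.86mm" viewBox="0 0 157.31 139.86">
  <polygon points="85.02,61.15 113.64,93.49 71.33,102.10" fill="none" stroke="#000000"/>
  <polyline points="47.01,61.14 103.01,105.79" fill="none" stroke="#008000"/>
  <polyline points="81.17,20.75 87.12,17.59 90.97,15.77 92.70,15.28 92.32,16.13" fill="none" stroke="#008000"/>
  <polygon points="33.44,79.28 15.09,83.08 5.81,66.80 18.42,52.94 35.50,60.66" fill="none" stroke="#008000"/>
  <polygon points="53.85,36.07 100.17,36.07 100.17,50.20 53.85,50.20" fill="none" stroke="#008000"/>
  <polyline points="45.88,90.76 73.81,38.24" fill="none" stroke="#000000"/>
  <polyline points="128.78,89.25 103.42,104.05" fill="none" stroke="#ff0000"/>
</svg>

y_svg = 139.86 − y_m.

[1] S358→`#000000` (engrave); closed run; points: 85.02,61.15 113.64,93.49 71.33,102.10

[2] S897→`#008000` (cut); open run; points: 47.01,61.14 103.01,105.79

[3] S897→`#008000` (cut); open run; points: 81.17,20.75 87.12,17.59 90.97,15.77 92.70,15.28 92.32,16.13

[4] S897→`#008000` (cut); closed run; points: 33.44,79.28 15.09,83.08 5.81,66.80 18.42,52.94 35.50,60.66

[5] S897→`#008000` (cut); closed run; points: 53.85,36.07 100.17,36.07 100.17,50.20 53.85,50.20

[6] S358→`#000000` (engrave); open run; points: 45.88,90.76 73.81,38.24

[7] S422→`#ff0000` (score); open run; points: 128.78,89.25 103.42,104.05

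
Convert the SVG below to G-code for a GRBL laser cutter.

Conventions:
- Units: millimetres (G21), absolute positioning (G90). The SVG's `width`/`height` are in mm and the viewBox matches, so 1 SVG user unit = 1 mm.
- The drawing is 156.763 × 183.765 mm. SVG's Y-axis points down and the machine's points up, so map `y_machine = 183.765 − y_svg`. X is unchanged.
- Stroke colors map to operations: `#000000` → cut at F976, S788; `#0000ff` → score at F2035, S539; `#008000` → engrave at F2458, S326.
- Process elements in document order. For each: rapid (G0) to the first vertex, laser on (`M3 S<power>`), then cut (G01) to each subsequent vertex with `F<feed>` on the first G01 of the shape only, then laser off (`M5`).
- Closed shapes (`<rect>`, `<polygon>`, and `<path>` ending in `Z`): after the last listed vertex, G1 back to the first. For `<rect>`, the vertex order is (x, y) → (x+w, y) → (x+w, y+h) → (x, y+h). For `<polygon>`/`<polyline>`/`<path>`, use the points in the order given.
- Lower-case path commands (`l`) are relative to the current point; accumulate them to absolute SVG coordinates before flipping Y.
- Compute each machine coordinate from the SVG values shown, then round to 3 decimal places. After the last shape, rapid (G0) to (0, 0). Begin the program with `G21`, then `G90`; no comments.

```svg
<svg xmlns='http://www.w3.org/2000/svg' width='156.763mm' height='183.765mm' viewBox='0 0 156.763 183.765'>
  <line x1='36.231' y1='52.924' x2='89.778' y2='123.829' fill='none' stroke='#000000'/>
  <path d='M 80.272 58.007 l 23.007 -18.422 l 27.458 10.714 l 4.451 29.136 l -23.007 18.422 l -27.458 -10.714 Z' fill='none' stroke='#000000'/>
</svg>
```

G21
G90
G0 X36.231 Y130.841
M3 S788
G01 X89.778 Y59.936 F976
M5
G0 X80.272 Y125.758
M3 S788
G01 X103.279 Y144.180 F976
G01 X130.737 Y133.466
G01 X135.188 Y104.330
G01 X112.181 Y85.908
G01 X84.723 Y96.622
G01 X80.272 Y125.758
M5
G0 X0.000 Y0.000

Since the viewBox matches the mm dimensions, user units are millimetres directly. The only transform is the Y-flip y_m = 183.765 − y_svg.

Shape 1 is a line segment drawn with `<line>`. Its stroke #000000 means cut at S788, F976. After flipping Y the toolpath is (36.231,130.841) → (89.778,59.936).

Shape 2 is a regular polygon drawn with `<path>`. Its stroke #000000 means cut at S788, F976. After flipping Y the toolpath is (80.272,125.758) → (103.279,144.180) → (130.737,133.466) → (135.188,104.330) → (112.181,85.908) → (84.723,96.622) → (80.272,125.758), returning to the start.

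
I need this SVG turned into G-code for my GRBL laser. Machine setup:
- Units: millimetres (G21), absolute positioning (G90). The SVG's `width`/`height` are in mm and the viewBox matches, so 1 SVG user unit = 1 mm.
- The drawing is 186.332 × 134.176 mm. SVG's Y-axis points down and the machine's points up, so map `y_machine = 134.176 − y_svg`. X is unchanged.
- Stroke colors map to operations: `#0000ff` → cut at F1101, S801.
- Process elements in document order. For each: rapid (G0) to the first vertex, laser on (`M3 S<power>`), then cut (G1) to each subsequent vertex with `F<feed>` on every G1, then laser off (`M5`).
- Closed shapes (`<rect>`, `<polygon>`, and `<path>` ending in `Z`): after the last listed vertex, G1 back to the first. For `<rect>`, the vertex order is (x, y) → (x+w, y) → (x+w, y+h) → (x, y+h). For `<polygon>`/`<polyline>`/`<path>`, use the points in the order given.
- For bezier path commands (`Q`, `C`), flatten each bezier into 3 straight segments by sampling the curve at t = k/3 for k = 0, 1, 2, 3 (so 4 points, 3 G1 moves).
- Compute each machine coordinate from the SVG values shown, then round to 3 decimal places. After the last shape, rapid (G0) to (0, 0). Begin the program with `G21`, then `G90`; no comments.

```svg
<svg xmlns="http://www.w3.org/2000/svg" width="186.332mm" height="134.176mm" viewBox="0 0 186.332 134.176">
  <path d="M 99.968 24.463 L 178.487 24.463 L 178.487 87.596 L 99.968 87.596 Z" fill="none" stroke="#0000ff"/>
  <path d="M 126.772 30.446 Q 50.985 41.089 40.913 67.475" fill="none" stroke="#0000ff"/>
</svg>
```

viewBox `0 0 186.332 134.176` with mm width/height → 1 unit = 1 mm. Flip: y_m = 134.176 − y_svg.

**Shape 1** — `<path>` rectangle, stroke `#0000ff` → cut (S801, F1101). Machine vertices: (99.968,109.713) → (178.487,109.713) → (178.487,46.580) → (99.968,46.580) → (99.968,109.713). Closed: final G1 returns to the first vertex.

**Shape 2** — `<path>` quadratic bezier, stroke `#0000ff` → cut (S801, F1101). Control points (SVG): P0=(126.772,30.446), P1=(50.985,41.089), P2=(40.913,67.475); sampled at t=k/3. Machine vertices: (126.772,103.730) → (83.549,94.885) → (54.929,82.542) → (40.913,66.701). Open path.

G21
G90
G0 X99.968 Y109.713
M3 S801
G1 X178.487 Y109.713 F1101
G1 X178.487 Y46.580 F1101
G1 X99.968 Y46.580 F1101
G1 X99.968 Y109.713 F1101
M5
G0 X126.772 Y103.730
M3 S801
G1 X83.549 Y94.885 F1101
G1 X54.929 Y82.542 F1101
G1 X40.913 Y66.701 F1101
M5
G0 X0.000 Y0.000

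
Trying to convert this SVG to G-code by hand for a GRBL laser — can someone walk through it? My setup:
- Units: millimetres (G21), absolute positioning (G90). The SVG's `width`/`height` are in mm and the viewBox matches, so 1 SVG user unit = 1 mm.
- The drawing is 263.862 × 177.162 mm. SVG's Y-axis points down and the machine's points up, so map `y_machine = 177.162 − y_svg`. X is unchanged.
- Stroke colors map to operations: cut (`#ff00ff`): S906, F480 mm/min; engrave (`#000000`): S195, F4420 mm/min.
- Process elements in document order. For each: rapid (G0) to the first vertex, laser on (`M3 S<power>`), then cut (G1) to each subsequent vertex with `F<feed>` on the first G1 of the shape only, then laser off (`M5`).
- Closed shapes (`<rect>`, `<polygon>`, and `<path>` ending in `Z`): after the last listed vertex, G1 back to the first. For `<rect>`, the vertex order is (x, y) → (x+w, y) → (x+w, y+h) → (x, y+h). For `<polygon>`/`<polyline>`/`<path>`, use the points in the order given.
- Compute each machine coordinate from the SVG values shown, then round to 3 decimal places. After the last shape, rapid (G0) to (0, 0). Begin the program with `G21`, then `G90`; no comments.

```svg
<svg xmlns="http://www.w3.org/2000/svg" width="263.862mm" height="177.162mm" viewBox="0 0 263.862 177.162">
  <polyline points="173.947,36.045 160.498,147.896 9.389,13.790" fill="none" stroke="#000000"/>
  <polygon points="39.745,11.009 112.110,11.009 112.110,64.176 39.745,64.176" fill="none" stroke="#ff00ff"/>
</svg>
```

G21
G90
G0 X173.947 Y141.117
M3 S195
G1 X160.498 Y29.266 F4420
G1 X9.389 Y163.372
M5
G0 X39.745 Y166.153
M3 S906
G1 X112.110 Y166.153 F480
G1 X112.110 Y112.986
G1 X39.745 Y112.986
G1 X39.745 Y166.153
M5
G0 X0.000 Y0.000

viewBox `0 0 263.862 177.162` with mm width/height → 1 unit = 1 mm. Flip: y_m = 177.162 − y_svg.

**Shape 1** — `<polyline>` open polyline, stroke `#000000` → engrave (S195, F4420). Machine vertices: (173.947,141.117) → (160.498,29.266) → (9.389,163.372). Open path.

**Shape 2** — `<polygon>` rectangle, stroke `#ff00ff` → cut (S906, F480). Machine vertices: (39.745,166.153) → (112.110,166.153) → (112.110,112.986) → (39.745,112.986) → (39.745,166.153). Closed: final G1 returns to the first vertex.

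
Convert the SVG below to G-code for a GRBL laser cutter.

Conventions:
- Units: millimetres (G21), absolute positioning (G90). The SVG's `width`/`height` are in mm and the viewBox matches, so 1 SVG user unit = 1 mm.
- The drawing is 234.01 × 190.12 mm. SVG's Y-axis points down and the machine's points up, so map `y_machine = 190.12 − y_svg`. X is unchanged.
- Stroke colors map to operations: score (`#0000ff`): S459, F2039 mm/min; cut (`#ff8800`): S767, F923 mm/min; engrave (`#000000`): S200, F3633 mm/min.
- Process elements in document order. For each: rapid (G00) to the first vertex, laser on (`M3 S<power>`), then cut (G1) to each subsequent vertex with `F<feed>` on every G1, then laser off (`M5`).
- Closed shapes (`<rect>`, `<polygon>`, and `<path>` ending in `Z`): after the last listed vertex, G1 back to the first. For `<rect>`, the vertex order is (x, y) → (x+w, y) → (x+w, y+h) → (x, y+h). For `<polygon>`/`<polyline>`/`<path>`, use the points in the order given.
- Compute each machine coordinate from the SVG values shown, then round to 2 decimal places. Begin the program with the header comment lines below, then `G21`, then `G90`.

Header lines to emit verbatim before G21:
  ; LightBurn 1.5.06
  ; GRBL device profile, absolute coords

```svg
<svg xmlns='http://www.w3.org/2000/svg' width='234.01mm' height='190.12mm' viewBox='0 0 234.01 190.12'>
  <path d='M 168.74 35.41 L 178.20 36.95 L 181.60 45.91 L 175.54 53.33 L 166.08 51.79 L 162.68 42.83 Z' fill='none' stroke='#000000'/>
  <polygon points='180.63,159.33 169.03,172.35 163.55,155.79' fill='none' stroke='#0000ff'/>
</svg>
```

; LightBurn 1.5.06
; GRBL device profile, absolute coords
G21
G90
G00 X168.74 Y154.71
M3 S200
G1 X178.20 Y153.17 F3633
G1 X181.60 Y144.21 F3633
G1 X175.54 Y136.79 F3633
G1 X166.08 Y138.33 F3633
G1 X162.68 Y147.29 F3633
G1 X168.74 Y154.71 F3633
M5
G00 X180.63 Y30.79
M3 S459
G1 X169.03 Y17.77 F2039
G1 X163.55 Y34.33 F2039
G1 X180.63 Y30.79 F2039
M5

Since the viewBox matches the mm dimensions, user units are millimetres directly. The only transform is the Y-flip y_m = 190.12 − y_svg.

Shape 1 is a regular polygon drawn with `<path>`. Its stroke #000000 means engrave at S200, F3633. After flipping Y the toolpath is (168.74,154.71) → (178.20,153.17) → (181.60,144.21) → (175.54,136.79) → (166.08,138.33) → (162.68,147.29) → (168.74,154.71), returning to the start.

Shape 2 is a regular polygon drawn with `<polygon>`. Its stroke #0000ff means score at S459, F2039. After flipping Y the toolpath is (180.63,30.79) → (169.03,17.77) → (163.55,34.33) → (180.63,30.79), returning to the start.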